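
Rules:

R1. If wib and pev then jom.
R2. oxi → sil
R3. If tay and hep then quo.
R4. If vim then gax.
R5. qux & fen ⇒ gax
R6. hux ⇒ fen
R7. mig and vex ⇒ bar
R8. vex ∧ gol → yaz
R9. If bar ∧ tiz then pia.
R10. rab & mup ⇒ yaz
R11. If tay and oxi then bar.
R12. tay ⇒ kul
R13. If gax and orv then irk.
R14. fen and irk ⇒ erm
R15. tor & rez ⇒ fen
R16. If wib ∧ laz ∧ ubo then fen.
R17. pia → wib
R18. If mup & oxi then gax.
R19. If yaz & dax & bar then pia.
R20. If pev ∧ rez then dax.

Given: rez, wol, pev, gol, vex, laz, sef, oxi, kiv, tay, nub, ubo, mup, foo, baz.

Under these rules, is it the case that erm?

Forward chaining from the given facts derives: sil, yaz, bar, kul, gax, dax, pia, wib, jom, fen.
The only rule concluding erm is R14, which needs irk; that is never established.

No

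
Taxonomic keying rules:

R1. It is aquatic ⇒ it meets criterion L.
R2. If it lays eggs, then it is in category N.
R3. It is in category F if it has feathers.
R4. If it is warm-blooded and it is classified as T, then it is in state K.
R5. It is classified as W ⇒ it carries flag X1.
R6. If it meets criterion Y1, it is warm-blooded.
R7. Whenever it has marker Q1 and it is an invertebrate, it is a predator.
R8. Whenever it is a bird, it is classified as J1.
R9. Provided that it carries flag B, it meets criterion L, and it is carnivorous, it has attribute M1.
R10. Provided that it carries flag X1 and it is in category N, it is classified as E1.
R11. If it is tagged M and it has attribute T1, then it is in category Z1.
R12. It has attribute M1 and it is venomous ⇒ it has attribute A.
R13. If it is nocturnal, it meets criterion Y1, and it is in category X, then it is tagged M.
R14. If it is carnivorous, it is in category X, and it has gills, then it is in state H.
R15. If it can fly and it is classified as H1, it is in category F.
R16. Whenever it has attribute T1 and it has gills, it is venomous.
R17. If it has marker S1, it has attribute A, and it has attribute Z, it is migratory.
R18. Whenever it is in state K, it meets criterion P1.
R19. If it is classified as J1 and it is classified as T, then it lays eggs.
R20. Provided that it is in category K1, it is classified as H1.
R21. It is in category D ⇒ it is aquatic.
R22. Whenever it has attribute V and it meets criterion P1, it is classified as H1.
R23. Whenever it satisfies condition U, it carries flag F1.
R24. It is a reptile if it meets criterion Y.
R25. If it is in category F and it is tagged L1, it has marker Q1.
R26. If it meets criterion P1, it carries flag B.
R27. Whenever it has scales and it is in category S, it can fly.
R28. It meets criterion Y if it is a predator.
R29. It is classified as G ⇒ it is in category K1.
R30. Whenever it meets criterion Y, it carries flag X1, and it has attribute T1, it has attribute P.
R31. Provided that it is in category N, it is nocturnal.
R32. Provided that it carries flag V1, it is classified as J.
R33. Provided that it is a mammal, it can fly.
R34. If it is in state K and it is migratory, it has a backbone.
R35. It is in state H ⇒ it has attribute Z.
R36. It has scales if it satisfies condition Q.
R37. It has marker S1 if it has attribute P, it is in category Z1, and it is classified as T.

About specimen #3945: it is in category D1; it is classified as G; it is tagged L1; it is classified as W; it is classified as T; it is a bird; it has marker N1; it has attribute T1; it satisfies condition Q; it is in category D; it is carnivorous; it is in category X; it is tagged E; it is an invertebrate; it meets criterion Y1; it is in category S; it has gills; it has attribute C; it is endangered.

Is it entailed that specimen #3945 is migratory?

Yes

By R5 (it is classified as W): it carries flag X1.
By R6 (it meets criterion Y1): it is warm-blooded.
By R8 (it is a bird): it is classified as J1.
By R14 (it is carnivorous, it is in category X, it has gills): it is in state H.
By R16 (it has attribute T1, it has gills): it is venomous.
By R19 (it is classified as J1, it is classified as T): it lays eggs.
By R21 (it is in category D): it is aquatic.
By R29 (it is classified as G): it is in category K1.
By R35 (it is in state H): it has attribute Z.
By R36 (it satisfies condition Q): it has scales.
By R1 (it is aquatic): it meets criterion L.
By R2 (it lays eggs): it is in category N.
By R4 (it is warm-blooded, it is classified as T): it is in state K.
By R18 (it is in state K): it meets criterion P1.
By R20 (it is in category K1): it is classified as H1.
By R26 (it meets criterion P1): it carries flag B.
By R27 (it has scales, it is in category S): it can fly.
By R31 (it is in category N): it is nocturnal.
By R9 (it carries flag B, it meets criterion L, it is carnivorous): it has attribute M1.
By R12 (it has attribute M1, it is venomous): it has attribute A.
By R13 (it is nocturnal, it meets criterion Y1, it is in category X): it is tagged M.
By R15 (it can fly, it is classified as H1): it is in category F.
By R25 (it is in category F, it is tagged L1): it has marker Q1.
By R7 (it has marker Q1, it is an invertebrate): it is a predator.
By R11 (it is tagged M, it has attribute T1): it is in category Z1.
By R28 (it is a predator): it meets criterion Y.
By R30 (it meets criterion Y, it carries flag X1, it has attribute T1): it has attribute P.
By R37 (it has attribute P, it is in category Z1, it is classified as T): it has marker S1.
By R17 (it has marker S1, it has attribute A, it has attribute Z): it is migratory.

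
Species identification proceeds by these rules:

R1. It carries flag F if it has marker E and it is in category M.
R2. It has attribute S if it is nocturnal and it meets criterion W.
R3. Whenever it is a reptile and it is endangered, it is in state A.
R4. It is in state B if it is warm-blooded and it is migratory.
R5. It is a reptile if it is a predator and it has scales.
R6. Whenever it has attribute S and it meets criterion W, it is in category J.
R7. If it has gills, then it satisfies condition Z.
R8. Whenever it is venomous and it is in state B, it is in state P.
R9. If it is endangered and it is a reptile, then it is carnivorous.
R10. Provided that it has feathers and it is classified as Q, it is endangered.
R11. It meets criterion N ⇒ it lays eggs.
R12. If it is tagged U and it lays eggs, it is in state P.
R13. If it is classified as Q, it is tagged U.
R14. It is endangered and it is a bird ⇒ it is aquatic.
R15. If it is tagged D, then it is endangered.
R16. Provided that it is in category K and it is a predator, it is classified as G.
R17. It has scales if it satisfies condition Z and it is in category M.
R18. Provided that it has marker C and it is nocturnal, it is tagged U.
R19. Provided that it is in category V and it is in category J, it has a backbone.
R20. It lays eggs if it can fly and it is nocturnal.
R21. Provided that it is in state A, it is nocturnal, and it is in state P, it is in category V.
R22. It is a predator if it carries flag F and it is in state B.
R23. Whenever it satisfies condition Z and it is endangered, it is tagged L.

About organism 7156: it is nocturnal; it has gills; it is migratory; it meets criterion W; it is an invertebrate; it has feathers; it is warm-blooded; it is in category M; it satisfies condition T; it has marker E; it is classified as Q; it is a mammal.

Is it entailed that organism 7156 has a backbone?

No

Forward chaining from the given facts derives: carries flag F, has attribute S, is in state B, is in category J, satisfies condition Z, is endangered, is tagged U, has scales, is a predator, is tagged L, is a reptile, is carnivorous, is in state A.
The only rule concluding "it has a backbone" is R19, which needs "it is in category V"; that is never established.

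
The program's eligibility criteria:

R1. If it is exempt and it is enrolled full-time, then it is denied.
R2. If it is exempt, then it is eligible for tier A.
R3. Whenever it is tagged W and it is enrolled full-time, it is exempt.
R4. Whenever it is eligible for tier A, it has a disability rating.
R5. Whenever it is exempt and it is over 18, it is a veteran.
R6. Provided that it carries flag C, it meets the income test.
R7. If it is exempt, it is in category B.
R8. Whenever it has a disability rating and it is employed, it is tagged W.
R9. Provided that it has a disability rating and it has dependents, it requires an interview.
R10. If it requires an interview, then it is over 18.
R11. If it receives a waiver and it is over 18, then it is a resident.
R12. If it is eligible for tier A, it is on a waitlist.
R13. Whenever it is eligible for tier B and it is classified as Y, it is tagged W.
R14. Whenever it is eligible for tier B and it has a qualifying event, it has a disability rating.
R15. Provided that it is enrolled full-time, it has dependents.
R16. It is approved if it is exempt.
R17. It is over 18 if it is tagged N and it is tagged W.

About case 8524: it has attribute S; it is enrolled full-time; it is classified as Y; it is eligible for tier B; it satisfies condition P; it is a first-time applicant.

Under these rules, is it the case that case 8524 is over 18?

Yes

By R13 (it is eligible for tier B, it is classified as Y): it is tagged W.
By R15 (it is enrolled full-time): it has dependents.
By R3 (it is tagged W, it is enrolled full-time): it is exempt.
By R2 (it is exempt): it is eligible for tier A.
By R4 (it is eligible for tier A): it has a disability rating.
By R9 (it has a disability rating, it has dependents): it requires an interview.
By R10 (it requires an interview): it is over 18.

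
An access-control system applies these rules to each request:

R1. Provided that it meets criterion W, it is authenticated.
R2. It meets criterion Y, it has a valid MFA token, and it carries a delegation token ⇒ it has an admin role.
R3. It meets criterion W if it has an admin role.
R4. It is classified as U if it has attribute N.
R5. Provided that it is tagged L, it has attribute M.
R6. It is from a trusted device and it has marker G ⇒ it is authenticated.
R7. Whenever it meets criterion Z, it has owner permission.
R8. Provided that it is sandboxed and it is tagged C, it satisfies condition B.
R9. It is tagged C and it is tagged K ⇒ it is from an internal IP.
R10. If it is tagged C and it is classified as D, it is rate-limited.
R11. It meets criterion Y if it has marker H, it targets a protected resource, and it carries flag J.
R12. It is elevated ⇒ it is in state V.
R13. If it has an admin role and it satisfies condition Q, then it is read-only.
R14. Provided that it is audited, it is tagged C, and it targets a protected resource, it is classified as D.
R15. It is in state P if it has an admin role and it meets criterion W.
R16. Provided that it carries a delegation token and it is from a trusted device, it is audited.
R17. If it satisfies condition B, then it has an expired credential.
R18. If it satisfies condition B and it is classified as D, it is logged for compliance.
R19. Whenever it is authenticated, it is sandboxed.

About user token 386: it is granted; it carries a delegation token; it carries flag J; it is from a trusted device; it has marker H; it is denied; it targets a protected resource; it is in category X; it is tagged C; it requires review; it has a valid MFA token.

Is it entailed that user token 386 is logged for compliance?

By R11 (it has marker H, it targets a protected resource, it carries flag J): it meets criterion Y.
By R16 (it carries a delegation token, it is from a trusted device): it is audited.
By R2 (it meets criterion Y, it has a valid MFA token, it carries a delegation token): it has an admin role.
By R3 (it has an admin role): it meets criterion W.
By R14 (it is audited, it is tagged C, it targets a protected resource): it is classified as D.
By R1 (it meets criterion W): it is authenticated.
By R19 (it is authenticated): it is sandboxed.
By R8 (it is sandboxed, it is tagged C): it satisfies condition B.
By R18 (it satisfies condition B, it is classified as D): it is logged for compliance.

Yes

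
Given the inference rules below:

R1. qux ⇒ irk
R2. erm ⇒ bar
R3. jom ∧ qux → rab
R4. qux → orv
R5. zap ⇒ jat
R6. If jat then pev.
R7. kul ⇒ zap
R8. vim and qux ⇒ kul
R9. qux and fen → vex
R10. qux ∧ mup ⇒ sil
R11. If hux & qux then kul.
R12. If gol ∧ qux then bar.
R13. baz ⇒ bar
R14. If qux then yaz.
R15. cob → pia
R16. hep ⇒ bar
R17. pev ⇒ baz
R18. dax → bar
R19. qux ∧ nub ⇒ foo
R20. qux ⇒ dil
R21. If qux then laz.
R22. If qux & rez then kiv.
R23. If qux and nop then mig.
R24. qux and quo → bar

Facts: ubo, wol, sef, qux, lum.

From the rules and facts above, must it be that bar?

No

Forward chaining from the given facts derives: irk, orv, yaz, dil, laz.
Rules concluding bar: R2 needs erm; R12 needs gol; R13 needs baz; R16 needs hep; R18 needs dax; R24 needs quo — none of these are established.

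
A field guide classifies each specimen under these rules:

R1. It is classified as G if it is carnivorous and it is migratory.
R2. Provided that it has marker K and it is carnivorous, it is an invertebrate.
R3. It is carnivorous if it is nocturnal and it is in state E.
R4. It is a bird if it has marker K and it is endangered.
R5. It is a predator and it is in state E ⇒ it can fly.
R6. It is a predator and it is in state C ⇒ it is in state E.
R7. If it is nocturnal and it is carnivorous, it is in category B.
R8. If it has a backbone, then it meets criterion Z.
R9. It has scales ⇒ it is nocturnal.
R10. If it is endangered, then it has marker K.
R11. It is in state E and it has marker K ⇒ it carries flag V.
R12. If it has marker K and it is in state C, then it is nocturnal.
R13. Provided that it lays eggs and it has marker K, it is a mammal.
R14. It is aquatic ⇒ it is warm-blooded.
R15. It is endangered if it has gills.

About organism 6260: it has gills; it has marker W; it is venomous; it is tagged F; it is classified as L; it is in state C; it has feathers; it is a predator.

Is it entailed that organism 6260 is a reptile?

Forward chaining from the given facts derives: is in state E, is endangered, can fly, has marker K, carries flag V, is nocturnal, is carnivorous, is a bird, is in category B, is an invertebrate.
No rule has "it is a reptile" as its conclusion, and it is not among the given facts.

No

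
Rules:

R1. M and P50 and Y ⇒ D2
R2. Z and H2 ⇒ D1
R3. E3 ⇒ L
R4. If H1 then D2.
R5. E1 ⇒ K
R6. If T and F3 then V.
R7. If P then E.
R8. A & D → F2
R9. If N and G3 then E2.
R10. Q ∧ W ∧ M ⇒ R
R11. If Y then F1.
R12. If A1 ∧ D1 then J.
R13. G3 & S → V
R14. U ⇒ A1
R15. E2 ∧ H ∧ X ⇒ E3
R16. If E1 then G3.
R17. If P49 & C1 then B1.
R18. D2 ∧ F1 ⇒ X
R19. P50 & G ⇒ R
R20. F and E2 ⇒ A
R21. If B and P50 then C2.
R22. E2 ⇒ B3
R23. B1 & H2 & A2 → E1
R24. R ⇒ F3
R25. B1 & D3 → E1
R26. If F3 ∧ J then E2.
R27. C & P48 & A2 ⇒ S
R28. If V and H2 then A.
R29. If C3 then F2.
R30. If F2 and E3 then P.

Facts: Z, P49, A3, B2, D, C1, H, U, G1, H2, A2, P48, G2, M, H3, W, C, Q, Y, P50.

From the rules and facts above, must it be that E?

Yes

D2  (by R1: M, P50, Y)
D1  (by R2: Z, H2)
R  (by R10: Q, W, M)
F1  (by R11: Y)
A1  (by R14: U)
B1  (by R17: P49, C1)
X  (by R18: D2, F1)
E1  (by R23: B1, H2, A2)
F3  (by R24: R)
S  (by R27: C, P48, A2)
J  (by R12: A1, D1)
G3  (by R16: E1)
E2  (by R26: F3, J)
V  (by R13: G3, S)
E3  (by R15: E2, H, X)
A  (by R28: V, H2)
F2  (by R8: A, D)
P  (by R30: F2, E3)
E  (by R7: P)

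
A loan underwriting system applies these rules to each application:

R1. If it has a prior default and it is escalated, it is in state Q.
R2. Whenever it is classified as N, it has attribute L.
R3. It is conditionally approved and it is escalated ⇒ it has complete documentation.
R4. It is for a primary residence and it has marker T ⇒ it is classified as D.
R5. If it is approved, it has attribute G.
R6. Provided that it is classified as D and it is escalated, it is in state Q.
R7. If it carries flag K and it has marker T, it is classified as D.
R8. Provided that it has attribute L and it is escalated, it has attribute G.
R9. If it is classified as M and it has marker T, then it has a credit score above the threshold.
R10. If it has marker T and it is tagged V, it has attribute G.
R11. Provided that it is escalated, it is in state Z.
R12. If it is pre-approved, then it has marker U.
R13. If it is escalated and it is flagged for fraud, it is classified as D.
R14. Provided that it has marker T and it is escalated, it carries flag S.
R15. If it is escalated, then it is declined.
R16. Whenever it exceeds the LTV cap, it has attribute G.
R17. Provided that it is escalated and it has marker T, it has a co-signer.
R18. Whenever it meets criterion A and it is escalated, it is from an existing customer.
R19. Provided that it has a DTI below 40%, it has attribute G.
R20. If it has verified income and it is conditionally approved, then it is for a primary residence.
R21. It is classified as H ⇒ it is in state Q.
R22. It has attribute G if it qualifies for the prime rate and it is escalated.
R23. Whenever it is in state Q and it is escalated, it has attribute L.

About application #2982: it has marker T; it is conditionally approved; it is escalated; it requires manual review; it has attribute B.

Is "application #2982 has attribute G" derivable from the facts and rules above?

Forward chaining from the given facts derives: has complete documentation, is in state Z, carries flag S, is declined, has a co-signer.
Rules concluding "it has attribute G": R5 needs "it is approved"; R8 needs "it has attribute L"; R10 needs "it is tagged V"; R16 needs "it exceeds the LTV cap"; R19 needs "it has a DTI below 40%"; R22 needs "it qualifies for the prime rate" — none of these are established.

No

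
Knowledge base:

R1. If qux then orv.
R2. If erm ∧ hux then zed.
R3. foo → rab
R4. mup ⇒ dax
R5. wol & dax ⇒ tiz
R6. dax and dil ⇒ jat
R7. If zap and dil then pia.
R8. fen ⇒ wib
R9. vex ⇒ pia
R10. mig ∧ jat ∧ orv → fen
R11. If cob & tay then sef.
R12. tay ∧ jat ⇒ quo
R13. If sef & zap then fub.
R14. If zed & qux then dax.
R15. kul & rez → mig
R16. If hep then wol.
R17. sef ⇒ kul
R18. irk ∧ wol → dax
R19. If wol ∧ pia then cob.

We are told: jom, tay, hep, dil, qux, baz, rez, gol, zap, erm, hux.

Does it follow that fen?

Yes

orv  (by R1: qux)
zed  (by R2: erm, hux)
pia  (by R7: zap, dil)
dax  (by R14: zed, qux)
wol  (by R16: hep)
cob  (by R19: wol, pia)
jat  (by R6: dax, dil)
sef  (by R11: cob, tay)
kul  (by R17: sef)
mig  (by R15: kul, rez)
fen  (by R10: mig, jat, orv)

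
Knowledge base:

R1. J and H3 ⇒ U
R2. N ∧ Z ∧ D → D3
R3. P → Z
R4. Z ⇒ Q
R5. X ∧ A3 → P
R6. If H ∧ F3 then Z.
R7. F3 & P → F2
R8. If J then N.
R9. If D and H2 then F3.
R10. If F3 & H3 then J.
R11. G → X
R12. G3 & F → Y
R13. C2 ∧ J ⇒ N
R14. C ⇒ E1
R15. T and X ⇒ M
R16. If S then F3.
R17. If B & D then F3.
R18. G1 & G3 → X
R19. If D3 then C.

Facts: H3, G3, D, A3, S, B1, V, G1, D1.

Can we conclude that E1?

F3  (by R16: S)
X  (by R18: G1, G3)
P  (by R5: X, A3)
J  (by R10: F3, H3)
Z  (by R3: P)
N  (by R8: J)
D3  (by R2: N, Z, D)
C  (by R19: D3)
E1  (by R14: C)

Yes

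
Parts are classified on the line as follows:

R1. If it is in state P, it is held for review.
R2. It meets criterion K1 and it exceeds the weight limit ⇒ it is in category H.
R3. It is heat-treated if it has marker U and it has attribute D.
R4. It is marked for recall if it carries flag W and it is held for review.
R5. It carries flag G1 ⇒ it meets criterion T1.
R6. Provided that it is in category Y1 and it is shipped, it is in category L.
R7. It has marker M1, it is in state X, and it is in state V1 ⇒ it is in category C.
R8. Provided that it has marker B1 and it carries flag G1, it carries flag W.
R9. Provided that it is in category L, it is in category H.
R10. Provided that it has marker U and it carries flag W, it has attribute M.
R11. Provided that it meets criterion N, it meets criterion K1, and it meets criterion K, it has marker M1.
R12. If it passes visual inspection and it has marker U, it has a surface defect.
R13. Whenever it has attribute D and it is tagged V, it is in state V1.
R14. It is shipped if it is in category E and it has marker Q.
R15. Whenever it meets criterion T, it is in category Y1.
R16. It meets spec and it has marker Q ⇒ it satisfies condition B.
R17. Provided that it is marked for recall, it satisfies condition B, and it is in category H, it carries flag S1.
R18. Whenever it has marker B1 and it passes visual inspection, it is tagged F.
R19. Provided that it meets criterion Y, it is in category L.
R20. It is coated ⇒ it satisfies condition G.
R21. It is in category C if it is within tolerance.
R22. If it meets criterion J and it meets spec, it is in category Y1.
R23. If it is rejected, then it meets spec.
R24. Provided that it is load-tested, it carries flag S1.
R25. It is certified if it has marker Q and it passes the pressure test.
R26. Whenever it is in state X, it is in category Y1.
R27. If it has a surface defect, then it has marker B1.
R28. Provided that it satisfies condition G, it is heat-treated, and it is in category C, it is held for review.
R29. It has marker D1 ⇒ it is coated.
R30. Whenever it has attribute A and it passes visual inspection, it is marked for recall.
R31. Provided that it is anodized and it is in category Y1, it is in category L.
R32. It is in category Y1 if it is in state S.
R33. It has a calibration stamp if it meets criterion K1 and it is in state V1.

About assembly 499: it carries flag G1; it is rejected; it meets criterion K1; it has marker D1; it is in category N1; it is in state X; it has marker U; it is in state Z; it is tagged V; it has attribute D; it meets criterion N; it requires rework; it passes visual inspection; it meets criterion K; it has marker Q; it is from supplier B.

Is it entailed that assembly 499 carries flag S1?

Forward chaining from the given facts derives: is heat-treated, meets criterion T1, has marker M1, has a surface defect, is in state V1, meets spec, is in category Y1, has marker B1, is coated, has a calibration stamp, is in category C, carries flag W, has attribute M, satisfies condition B, is tagged F, satisfies condition G, is held for review, is marked for recall.
Rules concluding "it carries flag S1": R17 needs "it is in category H"; R24 needs "it is load-tested" — none of these are established.

No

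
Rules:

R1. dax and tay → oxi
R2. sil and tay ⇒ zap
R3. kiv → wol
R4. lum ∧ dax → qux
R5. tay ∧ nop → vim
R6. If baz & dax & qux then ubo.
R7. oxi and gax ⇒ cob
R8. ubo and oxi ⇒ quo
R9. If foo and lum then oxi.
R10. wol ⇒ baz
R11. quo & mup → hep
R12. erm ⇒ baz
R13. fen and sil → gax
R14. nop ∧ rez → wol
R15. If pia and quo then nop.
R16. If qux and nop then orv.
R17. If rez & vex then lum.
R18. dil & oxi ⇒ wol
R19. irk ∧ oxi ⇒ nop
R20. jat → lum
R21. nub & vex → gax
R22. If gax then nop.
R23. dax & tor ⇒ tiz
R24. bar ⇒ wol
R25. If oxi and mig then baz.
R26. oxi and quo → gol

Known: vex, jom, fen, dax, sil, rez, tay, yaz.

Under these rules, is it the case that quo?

Yes

oxi  (by R1: dax, tay)
gax  (by R13: fen, sil)
lum  (by R17: rez, vex)
nop  (by R22: gax)
qux  (by R4: lum, dax)
wol  (by R14: nop, rez)
baz  (by R10: wol)
ubo  (by R6: baz, dax, qux)
quo  (by R8: ubo, oxi)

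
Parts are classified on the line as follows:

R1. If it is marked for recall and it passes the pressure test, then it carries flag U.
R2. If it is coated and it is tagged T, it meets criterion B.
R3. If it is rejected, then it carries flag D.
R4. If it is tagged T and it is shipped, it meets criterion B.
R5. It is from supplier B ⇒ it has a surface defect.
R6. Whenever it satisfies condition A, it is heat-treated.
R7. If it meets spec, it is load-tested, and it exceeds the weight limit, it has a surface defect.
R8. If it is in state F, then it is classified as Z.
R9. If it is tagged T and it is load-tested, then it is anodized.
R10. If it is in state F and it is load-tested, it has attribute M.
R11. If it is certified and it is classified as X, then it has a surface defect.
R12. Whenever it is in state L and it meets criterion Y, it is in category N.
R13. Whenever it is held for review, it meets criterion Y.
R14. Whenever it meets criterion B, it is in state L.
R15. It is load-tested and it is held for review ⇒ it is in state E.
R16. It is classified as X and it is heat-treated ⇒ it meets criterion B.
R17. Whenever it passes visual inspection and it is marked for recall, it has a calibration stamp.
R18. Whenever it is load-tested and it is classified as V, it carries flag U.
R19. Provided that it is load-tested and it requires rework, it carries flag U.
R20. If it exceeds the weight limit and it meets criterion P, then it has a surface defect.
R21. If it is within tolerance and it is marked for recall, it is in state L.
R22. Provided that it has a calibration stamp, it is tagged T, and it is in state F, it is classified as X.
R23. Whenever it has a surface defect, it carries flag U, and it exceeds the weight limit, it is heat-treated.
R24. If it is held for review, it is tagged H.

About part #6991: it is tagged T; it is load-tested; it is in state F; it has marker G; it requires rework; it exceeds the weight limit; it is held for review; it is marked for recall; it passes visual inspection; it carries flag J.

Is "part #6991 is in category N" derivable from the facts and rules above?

Forward chaining from the given facts derives: is classified as Z, is anodized, has attribute M, meets criterion Y, is in state E, has a calibration stamp, carries flag U, is classified as X, is tagged H.
The only rule concluding "it is in category N" is R12, which needs "it is in state L"; that is never established.

No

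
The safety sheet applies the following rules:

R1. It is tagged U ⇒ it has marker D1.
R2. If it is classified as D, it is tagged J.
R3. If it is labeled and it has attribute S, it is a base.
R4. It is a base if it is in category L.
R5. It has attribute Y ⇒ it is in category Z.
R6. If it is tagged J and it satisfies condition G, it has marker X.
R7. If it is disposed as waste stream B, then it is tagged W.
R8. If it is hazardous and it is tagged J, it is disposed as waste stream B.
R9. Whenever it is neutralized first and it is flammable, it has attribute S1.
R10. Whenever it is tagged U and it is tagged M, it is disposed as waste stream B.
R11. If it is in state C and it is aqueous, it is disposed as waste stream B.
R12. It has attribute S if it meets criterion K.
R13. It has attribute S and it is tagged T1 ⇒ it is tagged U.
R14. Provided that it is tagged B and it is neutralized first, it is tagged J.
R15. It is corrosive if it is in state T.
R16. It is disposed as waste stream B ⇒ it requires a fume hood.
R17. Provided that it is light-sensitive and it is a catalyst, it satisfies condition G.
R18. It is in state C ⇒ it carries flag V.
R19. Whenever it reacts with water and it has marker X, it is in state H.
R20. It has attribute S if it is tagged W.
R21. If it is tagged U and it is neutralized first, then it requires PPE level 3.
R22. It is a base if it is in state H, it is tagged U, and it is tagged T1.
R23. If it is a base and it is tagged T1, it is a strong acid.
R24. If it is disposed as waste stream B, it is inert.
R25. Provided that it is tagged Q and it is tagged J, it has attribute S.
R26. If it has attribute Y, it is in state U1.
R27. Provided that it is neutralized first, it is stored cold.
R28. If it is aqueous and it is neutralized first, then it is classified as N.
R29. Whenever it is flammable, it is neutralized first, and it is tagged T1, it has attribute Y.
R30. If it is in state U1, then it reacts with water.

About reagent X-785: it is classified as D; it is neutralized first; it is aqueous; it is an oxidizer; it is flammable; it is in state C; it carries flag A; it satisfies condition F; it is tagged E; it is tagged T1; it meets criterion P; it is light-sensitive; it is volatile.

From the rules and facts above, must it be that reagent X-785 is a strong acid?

Forward chaining from the given facts derives: is tagged J, has attribute S1, is disposed as waste stream B, requires a fume hood, carries flag V, is inert, is stored cold, is classified as N, has attribute Y, is in category Z, is tagged W, has attribute S, is in state U1, reacts with water, is tagged U, requires PPE level 3, has marker D1.
The only rule concluding "it is a strong acid" is R23, which needs "it is a base"; that is never established.

No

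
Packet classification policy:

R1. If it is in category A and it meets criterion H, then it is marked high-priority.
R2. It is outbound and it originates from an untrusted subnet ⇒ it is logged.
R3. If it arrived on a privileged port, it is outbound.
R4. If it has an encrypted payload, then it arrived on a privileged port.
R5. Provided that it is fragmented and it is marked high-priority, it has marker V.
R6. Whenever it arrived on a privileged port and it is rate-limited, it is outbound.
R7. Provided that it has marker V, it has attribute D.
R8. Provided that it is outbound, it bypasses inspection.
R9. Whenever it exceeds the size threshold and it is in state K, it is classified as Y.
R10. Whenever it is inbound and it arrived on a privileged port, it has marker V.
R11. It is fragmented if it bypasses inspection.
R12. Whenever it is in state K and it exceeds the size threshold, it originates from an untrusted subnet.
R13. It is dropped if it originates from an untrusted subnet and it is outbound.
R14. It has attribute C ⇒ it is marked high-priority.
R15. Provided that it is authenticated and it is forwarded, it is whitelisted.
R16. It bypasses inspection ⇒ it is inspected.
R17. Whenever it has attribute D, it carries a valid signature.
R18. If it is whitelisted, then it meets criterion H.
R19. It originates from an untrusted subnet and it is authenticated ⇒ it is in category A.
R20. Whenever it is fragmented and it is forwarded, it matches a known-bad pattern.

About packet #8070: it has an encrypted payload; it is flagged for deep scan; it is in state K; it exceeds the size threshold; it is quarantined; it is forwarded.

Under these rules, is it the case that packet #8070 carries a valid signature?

No

Forward chaining from the given facts derives: arrived on a privileged port, is classified as Y, originates from an untrusted subnet, is outbound, bypasses inspection, is fragmented, is dropped, is inspected, matches a known-bad pattern, is logged.
The only rule concluding "it carries a valid signature" is R17, which needs "it has attribute D"; that is never established.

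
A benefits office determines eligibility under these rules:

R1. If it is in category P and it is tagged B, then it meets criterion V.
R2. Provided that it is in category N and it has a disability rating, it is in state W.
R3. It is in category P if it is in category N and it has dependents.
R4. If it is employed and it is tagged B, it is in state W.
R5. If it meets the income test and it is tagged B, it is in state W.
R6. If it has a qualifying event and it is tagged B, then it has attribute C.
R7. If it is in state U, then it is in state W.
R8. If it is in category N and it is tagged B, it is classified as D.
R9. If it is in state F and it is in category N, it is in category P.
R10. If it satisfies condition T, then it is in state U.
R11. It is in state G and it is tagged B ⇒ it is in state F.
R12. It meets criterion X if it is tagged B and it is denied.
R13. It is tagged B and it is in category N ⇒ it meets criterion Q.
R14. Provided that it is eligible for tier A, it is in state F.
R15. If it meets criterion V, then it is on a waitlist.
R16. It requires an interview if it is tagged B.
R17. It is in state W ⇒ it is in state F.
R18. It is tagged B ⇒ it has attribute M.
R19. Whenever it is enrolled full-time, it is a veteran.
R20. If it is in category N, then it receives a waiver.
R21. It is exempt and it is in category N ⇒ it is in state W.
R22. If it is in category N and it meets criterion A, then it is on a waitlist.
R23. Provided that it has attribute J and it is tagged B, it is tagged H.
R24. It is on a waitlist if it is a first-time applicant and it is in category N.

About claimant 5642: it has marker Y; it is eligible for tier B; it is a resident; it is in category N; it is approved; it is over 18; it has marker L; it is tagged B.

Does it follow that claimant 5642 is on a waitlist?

Forward chaining from the given facts derives: is classified as D, meets criterion Q, requires an interview, has attribute M, receives a waiver.
Rules concluding "it is on a waitlist": R15 needs "it meets criterion V"; R22 needs "it meets criterion A"; R24 needs "it is a first-time applicant" — none of these are established.

No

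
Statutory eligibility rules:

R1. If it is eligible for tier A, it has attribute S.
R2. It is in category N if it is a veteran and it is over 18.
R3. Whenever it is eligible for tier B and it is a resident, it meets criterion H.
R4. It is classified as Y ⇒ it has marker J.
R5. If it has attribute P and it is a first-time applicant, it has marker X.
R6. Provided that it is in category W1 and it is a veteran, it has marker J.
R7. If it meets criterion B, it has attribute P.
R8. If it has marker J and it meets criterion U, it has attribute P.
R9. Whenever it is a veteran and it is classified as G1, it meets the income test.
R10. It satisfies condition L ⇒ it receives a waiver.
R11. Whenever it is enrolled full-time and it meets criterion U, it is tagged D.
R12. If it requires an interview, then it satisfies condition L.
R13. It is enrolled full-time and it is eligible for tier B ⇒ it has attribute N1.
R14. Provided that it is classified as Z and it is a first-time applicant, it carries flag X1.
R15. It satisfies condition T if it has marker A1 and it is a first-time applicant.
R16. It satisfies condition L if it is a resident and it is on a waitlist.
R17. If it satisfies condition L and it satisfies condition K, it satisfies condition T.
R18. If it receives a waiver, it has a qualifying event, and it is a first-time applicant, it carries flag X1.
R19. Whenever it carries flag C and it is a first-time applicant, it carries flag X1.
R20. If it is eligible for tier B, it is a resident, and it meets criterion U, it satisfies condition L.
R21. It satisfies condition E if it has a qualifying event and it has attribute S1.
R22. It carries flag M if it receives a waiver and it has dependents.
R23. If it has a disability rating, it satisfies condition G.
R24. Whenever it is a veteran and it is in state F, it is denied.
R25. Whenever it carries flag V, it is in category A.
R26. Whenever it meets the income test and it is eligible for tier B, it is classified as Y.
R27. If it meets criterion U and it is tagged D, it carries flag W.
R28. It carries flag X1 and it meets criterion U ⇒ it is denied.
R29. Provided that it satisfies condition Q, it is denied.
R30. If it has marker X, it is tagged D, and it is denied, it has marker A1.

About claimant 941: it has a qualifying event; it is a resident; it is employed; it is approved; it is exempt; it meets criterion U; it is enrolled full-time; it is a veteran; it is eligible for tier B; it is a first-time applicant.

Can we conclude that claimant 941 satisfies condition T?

Forward chaining from the given facts derives: meets criterion H, is tagged D, has attribute N1, satisfies condition L, carries flag W, receives a waiver, carries flag X1, is denied.
Rules concluding "it satisfies condition T": R15 needs "it has marker A1"; R17 needs "it satisfies condition K" — none of these are established.

No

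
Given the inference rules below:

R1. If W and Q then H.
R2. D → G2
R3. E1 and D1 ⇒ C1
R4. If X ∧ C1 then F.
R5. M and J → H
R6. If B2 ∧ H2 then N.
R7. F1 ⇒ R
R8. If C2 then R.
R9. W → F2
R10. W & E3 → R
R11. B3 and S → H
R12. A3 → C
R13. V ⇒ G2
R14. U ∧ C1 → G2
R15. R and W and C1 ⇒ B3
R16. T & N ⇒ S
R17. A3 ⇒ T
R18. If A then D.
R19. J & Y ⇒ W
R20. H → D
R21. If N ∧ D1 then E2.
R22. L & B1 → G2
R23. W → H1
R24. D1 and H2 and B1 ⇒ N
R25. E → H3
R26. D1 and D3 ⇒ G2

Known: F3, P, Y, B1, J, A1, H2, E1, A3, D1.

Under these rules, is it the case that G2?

No

Forward chaining from the given facts derives: C1, C, T, W, H1, N, F2, S, E2.
Rules concluding G2: R2 needs D; R13 needs V; R14 needs U; R22 needs L; R26 needs D3 — none of these are established.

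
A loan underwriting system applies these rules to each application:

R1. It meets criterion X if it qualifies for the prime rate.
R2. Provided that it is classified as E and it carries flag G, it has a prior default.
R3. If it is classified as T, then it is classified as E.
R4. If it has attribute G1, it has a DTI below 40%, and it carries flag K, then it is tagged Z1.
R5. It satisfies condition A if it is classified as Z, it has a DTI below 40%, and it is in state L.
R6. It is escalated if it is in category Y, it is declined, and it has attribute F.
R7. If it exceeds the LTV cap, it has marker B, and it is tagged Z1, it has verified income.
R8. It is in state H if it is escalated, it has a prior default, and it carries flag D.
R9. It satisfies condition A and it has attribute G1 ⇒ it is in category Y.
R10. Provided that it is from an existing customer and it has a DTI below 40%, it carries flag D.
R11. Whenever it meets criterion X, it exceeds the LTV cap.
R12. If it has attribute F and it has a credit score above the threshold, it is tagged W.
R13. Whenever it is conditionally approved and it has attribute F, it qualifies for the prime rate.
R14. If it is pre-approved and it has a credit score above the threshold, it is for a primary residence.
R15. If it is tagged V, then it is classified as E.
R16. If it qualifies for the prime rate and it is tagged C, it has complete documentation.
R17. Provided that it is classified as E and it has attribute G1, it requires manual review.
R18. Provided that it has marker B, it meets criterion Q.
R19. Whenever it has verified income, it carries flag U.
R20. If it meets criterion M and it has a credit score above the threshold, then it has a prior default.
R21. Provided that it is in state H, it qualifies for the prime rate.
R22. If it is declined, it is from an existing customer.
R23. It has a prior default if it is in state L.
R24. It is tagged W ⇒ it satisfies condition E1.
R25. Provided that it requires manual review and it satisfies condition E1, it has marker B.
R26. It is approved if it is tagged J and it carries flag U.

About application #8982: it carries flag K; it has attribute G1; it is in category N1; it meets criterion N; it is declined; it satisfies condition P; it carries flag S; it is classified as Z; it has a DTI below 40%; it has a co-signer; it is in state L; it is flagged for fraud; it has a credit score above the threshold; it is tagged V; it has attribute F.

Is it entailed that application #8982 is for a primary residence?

Forward chaining from the given facts derives: is tagged Z1, satisfies condition A, is in category Y, is tagged W, is classified as E, requires manual review, is from an existing customer, has a prior default, satisfies condition E1, has marker B, is escalated, carries flag D, meets criterion Q, is in state H, qualifies for the prime rate, meets criterion X, exceeds the LTV cap, has verified income, carries flag U.
The only rule concluding "it is for a primary residence" is R14, which needs "it is pre-approved"; that is never established.

No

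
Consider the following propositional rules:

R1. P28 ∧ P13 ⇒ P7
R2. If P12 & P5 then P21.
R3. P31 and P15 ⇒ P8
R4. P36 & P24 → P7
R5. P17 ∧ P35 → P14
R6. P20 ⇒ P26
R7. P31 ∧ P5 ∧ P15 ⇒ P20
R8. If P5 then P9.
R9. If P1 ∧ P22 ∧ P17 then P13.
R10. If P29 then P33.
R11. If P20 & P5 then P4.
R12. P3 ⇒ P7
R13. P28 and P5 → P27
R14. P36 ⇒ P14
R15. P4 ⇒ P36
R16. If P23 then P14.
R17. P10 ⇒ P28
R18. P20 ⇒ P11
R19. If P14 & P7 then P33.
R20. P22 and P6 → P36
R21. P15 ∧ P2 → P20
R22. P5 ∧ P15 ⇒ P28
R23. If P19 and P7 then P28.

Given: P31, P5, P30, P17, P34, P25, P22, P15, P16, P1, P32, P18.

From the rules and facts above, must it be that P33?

P20  (by R7: P31, P5, P15)
P13  (by R9: P1, P22, P17)
P4  (by R11: P20, P5)
P36  (by R15: P4)
P28  (by R22: P5, P15)
P7  (by R1: P28, P13)
P14  (by R14: P36)
P33  (by R19: P14, P7)

Yes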